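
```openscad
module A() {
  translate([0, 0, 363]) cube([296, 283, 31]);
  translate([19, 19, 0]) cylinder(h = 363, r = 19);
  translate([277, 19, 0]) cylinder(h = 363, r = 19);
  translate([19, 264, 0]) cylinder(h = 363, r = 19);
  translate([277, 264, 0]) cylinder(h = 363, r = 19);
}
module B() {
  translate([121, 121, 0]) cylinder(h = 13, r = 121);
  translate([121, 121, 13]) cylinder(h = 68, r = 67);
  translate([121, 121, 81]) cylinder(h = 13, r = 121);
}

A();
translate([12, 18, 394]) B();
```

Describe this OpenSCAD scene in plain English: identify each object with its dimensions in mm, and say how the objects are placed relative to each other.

A is a simple wooden stool: a rectangular seat 296 mm (x) by 283 mm (y), 31 mm thick, top face at z = 394 mm, on four round legs, each 38 mm in diameter. The legs rest on z = 0, each leg's axis is inset half a diameter from the nearest pair of seat edges (so the leg's bounding box is flush with the corner).

B is a spool: two coaxial disc flanges of radius 121 mm and thickness 13 mm, joined by a core cylinder of radius 67 mm and height 68 mm. The lower flange rests on z = 0 and the three cylinders share a vertical axis.

The spool is on top of the stool.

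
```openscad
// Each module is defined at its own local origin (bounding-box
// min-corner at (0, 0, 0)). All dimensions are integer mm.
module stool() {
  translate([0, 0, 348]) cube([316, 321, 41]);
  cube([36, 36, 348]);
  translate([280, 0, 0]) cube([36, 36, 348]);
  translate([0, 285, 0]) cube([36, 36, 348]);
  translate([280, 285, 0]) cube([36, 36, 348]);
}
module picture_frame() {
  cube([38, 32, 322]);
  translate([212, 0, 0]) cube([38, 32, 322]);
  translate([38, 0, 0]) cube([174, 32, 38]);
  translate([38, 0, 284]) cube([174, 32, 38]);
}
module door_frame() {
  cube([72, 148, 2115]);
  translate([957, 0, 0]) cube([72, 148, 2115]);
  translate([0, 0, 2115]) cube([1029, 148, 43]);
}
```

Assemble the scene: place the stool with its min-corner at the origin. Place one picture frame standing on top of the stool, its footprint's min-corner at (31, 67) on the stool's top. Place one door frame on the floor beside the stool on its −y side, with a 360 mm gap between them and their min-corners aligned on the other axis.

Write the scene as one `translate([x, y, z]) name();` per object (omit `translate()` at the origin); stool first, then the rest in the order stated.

stool();
translate([31, 67, 389]) picture_frame();
translate([0, -508, 0]) door_frame();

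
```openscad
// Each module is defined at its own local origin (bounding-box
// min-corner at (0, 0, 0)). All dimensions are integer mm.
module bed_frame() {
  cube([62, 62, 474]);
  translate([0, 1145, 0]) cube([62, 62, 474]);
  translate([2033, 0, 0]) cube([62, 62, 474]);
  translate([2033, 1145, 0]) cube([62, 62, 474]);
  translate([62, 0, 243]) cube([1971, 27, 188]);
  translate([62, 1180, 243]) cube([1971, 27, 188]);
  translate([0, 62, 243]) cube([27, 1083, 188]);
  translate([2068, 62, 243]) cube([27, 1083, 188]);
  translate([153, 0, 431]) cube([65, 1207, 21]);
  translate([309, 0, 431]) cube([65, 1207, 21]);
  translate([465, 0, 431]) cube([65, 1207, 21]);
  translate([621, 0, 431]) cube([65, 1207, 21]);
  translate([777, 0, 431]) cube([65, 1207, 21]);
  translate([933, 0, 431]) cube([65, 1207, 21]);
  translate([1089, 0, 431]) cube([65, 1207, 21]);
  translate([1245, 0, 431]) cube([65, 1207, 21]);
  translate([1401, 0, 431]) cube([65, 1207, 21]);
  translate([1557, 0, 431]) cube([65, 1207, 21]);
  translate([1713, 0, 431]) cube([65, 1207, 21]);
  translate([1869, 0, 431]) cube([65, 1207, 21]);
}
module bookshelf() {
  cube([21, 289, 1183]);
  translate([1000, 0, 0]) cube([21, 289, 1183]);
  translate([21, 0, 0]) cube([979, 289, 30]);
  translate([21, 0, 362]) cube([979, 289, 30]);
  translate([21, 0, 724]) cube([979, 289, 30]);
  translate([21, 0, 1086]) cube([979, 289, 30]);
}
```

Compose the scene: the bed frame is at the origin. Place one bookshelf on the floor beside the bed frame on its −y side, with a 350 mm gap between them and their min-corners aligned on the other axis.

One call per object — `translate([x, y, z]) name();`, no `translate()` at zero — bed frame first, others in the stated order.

bed_frame();
translate([0, -639, 0]) bookshelf();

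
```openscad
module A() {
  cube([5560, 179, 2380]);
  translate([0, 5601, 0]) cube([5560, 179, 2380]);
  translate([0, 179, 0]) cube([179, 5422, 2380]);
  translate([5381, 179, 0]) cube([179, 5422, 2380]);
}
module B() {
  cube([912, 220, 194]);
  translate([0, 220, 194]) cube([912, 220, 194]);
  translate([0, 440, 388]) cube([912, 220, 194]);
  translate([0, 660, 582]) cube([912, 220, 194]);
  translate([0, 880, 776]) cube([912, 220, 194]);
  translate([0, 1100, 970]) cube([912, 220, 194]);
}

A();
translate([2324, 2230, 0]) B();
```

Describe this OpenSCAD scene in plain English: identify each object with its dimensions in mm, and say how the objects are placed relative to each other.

A is the wall frame of a small rectangular building: four walls, each 2380 mm tall and 179 mm thick, enclosing a footprint 5560 mm (x) by 5780 mm (y) outside-to-outside, with no floor or roof. The front and back walls (the −y and +y sides) span the full width; the two side walls fit between them.

B is a run of 6 identical solid stair steps. Each tread is 912×220 mm and each step block is 194 mm high. Step 1 rests on the floor; step k is offset from step 1 by (k−1)×220 mm in y and (k−1)×194 mm in z.

The staircase sits inside the house frame, centred.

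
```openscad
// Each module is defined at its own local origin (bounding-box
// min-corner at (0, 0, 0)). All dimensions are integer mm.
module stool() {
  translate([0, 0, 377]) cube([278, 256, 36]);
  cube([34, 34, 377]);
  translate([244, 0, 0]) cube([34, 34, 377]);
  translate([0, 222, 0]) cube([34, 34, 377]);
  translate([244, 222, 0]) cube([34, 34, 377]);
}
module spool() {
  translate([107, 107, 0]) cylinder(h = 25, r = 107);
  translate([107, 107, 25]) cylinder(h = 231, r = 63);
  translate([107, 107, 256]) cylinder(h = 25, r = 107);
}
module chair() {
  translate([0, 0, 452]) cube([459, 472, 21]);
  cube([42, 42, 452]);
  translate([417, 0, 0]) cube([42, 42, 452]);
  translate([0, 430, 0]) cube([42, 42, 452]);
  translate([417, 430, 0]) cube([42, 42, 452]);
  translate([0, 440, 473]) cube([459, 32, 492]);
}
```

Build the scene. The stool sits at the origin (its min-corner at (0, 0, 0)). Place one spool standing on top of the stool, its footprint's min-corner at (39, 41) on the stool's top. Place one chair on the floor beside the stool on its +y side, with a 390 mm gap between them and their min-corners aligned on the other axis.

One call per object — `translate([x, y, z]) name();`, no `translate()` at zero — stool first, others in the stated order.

stool();
translate([39, 41, 413]) spool();
translate([0, 646, 0]) chair();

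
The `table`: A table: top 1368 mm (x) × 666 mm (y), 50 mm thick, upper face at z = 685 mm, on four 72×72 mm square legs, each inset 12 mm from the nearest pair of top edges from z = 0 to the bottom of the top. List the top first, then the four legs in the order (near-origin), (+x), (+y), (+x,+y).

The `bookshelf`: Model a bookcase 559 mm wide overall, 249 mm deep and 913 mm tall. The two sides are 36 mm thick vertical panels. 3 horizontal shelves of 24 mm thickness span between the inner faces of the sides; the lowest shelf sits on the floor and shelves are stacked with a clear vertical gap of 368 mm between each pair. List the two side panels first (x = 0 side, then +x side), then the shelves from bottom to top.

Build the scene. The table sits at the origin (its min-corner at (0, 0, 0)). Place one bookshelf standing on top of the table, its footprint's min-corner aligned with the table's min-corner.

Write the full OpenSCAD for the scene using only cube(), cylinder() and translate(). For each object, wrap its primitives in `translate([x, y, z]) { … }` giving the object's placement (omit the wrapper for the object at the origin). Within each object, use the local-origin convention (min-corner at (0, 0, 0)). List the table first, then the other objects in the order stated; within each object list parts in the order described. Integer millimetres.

translate([0, 0, 635]) cube([1368, 666, 50]);
translate([12, 12, 0]) cube([72, 72, 635]);
translate([1284, 12, 0]) cube([72, 72, 635]);
translate([12, 582, 0]) cube([72, 72, 635]);
translate([1284, 582, 0]) cube([72, 72, 635]);
translate([0, 0, 685]) {
  cube([36, 249, 913]);
  translate([523, 0, 0]) cube([36, 249, 913]);
  translate([36, 0, 0]) cube([487, 249, 24]);
  translate([36, 0, 392]) cube([487, 249, 24]);
  translate([36, 0, 784]) cube([487, 249, 24]);
}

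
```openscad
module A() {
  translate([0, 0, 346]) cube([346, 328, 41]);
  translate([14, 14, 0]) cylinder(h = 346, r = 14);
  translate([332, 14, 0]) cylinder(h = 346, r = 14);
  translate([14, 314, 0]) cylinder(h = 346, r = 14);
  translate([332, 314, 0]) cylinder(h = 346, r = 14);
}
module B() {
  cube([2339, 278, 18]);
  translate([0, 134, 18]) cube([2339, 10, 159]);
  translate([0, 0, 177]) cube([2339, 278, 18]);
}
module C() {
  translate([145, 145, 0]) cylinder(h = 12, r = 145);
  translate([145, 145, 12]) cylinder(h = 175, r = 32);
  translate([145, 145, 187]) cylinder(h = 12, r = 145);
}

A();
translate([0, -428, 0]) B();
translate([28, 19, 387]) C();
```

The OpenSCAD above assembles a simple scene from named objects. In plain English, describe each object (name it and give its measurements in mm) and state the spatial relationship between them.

A is a four-legged stool. The seat is 346×328 mm, 41 mm thick, top at z = 387 mm. It stands on four round legs, each 28 mm in diameter, from z = 0 to the seat underside, each leg's axis is inset half a diameter from the nearest pair of seat edges (so the leg's bounding box is flush with the corner).

B is an I-beam lying along x, 2339 mm long. Overall section height 195 mm. Two flanges 278 mm wide (y) and 18 mm thick, one on the floor and one at the top; a web 10 mm thick runs between them, centred on the flange width.

C is a spool: two coaxial disc flanges of radius 145 mm and thickness 12 mm, joined by a core cylinder of radius 32 mm and height 175 mm. The lower flange rests on z = 0 and the three cylinders share a vertical axis.

The I-beam is on the floor beside the stool on its −y side. The spool is on top of the stool, centred.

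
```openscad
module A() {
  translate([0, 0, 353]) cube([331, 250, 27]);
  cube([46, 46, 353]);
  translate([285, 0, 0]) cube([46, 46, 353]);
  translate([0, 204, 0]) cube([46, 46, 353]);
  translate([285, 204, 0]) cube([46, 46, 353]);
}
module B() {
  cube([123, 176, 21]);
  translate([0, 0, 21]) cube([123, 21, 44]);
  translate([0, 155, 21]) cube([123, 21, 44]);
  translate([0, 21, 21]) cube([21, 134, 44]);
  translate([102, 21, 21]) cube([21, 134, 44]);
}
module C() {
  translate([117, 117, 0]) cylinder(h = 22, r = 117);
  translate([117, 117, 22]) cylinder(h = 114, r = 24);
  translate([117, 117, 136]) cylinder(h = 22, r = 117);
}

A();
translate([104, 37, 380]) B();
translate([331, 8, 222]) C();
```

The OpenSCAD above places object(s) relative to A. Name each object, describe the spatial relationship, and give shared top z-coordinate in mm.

A is a stool. B is an open box. C is a spool. The open box is on top of the stool, centred. The spool is beside the stool with their tops flush at z = 380. The shared top z-coordinate is 380 mm.

Both tops at z = 380 mm.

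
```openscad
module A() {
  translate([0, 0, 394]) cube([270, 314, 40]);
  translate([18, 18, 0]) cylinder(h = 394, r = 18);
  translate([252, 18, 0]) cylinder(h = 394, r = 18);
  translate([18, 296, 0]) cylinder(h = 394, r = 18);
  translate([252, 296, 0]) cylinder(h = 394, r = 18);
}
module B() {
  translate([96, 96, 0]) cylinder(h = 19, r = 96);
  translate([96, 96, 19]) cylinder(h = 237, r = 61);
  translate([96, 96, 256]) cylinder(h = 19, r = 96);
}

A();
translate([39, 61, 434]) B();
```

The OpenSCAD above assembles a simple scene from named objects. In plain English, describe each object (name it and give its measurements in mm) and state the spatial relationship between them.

A is a simple wooden stool: a rectangular seat 270 mm (x) by 314 mm (y), 40 mm thick, top face at z = 434 mm, on four round legs, each 36 mm in diameter. The legs rest on z = 0, each leg's axis is inset half a diameter from the nearest pair of seat edges (so the leg's bounding box is flush with the corner).

B is a spool: two coaxial disc flanges of radius 96 mm and thickness 19 mm, joined by a core cylinder of radius 61 mm and height 237 mm. The lower flange rests on z = 0 and the three cylinders share a vertical axis.

The spool is on top of the stool, centred.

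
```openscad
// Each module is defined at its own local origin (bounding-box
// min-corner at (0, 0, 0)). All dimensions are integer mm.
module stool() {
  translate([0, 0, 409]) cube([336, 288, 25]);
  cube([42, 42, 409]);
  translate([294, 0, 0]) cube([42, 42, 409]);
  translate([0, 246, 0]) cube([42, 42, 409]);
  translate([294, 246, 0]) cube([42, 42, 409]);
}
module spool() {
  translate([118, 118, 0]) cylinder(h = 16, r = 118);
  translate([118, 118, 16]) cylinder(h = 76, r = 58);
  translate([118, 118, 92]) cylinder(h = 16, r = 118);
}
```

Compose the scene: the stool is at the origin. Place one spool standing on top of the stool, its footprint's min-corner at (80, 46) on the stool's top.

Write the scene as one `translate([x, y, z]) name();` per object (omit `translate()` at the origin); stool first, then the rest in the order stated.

stool();
translate([80, 46, 434]) spool();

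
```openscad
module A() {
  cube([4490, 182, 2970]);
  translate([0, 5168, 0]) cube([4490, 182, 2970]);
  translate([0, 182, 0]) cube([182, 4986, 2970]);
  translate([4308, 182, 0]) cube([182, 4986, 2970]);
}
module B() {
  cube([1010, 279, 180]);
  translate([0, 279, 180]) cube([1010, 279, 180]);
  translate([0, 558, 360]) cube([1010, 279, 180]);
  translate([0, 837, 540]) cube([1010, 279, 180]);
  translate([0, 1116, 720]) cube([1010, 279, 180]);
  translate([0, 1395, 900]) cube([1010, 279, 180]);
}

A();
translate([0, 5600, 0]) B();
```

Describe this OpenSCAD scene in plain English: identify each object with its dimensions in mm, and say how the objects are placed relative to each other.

A is the wall frame of a small rectangular building: four walls, each 2970 mm tall and 182 mm thick, enclosing a footprint 4490 mm (x) by 5350 mm (y) outside-to-outside, with no floor or roof. The front and back walls (the −y and +y sides) span the full width; the two side walls fit between them.

B is a straight staircase of 6 solid steps. Each step is 1010 mm wide (x), 279 mm deep (y, the going) and 180 mm tall (the rise). The first step rests on the floor; each subsequent step sits one going further in +y and one rise higher in +z, directly behind and above the previous step with no overlap.

The staircase is on the floor beside the house frame on its +y side.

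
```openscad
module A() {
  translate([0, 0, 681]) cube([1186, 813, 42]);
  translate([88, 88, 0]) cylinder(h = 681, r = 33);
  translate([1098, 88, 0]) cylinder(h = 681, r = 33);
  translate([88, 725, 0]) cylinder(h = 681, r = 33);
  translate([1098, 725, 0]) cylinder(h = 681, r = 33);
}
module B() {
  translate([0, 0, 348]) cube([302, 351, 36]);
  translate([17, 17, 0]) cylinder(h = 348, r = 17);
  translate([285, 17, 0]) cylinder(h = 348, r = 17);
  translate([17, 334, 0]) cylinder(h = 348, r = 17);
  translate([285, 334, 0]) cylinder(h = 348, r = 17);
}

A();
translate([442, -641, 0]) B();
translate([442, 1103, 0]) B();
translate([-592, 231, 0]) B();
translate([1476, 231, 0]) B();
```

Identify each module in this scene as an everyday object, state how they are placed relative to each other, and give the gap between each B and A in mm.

A is a table. B is a stool. Four stools sit around the table at the −y, +y, −x, +x sides. The gap between each stool and the table is 290 mm.

Each stool's nearest face is 290 mm from the table's bounding box.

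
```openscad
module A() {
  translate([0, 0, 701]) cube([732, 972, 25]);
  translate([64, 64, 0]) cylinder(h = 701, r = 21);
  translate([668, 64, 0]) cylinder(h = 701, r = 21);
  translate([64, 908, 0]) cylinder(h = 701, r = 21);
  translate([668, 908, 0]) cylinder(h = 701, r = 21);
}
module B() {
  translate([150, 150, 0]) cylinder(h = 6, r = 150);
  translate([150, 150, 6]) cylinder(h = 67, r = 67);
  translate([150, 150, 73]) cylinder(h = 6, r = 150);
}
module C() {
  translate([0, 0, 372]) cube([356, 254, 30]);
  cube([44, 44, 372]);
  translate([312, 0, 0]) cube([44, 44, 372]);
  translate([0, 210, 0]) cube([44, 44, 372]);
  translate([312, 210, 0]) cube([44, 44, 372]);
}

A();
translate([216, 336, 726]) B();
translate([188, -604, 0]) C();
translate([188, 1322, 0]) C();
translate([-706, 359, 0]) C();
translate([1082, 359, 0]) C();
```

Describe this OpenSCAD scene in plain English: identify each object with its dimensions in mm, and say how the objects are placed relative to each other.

A is a table: top 732 mm (x) × 972 mm (y), 25 mm thick, upper face at z = 726 mm, on four round legs of 42 mm diameter, each leg's bounding box inset 43 mm from the nearest pair of top edges, running from z = 0 to the bottom of the top.

B is a spool: two coaxial disc flanges of radius 150 mm and thickness 6 mm, joined by a core cylinder of radius 67 mm and height 67 mm. The lower flange rests on z = 0 and the three cylinders share a vertical axis.

C is a four-legged stool. The seat is a 356×254×30 mm slab whose top surface is at z = 402 mm; four square legs, each 44×44 mm in cross-section, run from the floor (z = 0) to the underside of the seat, each flush with a corner of the seat.

The spool is on top of the table, centred. Four stools sit around the table at the −y, +y, −x, +x sides.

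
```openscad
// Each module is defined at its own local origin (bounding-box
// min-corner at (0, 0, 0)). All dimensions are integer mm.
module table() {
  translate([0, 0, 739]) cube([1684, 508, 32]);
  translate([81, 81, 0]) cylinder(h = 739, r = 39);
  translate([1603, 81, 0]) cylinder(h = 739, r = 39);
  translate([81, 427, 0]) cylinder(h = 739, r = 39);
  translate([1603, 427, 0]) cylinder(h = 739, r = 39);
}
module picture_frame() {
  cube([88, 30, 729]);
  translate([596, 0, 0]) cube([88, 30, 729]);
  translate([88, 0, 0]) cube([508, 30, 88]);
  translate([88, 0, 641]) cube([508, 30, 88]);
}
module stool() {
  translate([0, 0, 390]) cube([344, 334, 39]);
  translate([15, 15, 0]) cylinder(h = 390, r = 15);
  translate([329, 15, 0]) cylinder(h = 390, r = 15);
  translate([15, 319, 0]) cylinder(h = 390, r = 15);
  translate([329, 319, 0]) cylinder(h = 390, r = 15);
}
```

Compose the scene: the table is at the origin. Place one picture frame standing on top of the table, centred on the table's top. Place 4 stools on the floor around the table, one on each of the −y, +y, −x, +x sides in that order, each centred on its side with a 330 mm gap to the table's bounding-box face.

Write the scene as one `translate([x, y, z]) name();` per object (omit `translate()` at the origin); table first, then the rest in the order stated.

table();
translate([500, 239, 771]) picture_frame();
translate([670, -664, 0]) stool();
translate([670, 838, 0]) stool();
translate([-674, 87, 0]) stool();
translate([2014, 87, 0]) stool();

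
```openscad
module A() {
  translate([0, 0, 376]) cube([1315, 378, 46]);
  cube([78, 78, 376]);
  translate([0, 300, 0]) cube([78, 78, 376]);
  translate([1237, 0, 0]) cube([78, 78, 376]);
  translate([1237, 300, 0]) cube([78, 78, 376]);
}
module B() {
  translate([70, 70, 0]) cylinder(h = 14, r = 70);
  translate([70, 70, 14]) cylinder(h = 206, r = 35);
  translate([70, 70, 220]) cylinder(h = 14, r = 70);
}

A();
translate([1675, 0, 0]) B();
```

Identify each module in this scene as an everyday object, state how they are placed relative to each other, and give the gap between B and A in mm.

The spool's nearest face is 360 mm from the bench's +x face.

A is a bench. B is a spool. The spool is on the floor beside the bench on its +x side. The gap between the spool and the bench is 360 mm.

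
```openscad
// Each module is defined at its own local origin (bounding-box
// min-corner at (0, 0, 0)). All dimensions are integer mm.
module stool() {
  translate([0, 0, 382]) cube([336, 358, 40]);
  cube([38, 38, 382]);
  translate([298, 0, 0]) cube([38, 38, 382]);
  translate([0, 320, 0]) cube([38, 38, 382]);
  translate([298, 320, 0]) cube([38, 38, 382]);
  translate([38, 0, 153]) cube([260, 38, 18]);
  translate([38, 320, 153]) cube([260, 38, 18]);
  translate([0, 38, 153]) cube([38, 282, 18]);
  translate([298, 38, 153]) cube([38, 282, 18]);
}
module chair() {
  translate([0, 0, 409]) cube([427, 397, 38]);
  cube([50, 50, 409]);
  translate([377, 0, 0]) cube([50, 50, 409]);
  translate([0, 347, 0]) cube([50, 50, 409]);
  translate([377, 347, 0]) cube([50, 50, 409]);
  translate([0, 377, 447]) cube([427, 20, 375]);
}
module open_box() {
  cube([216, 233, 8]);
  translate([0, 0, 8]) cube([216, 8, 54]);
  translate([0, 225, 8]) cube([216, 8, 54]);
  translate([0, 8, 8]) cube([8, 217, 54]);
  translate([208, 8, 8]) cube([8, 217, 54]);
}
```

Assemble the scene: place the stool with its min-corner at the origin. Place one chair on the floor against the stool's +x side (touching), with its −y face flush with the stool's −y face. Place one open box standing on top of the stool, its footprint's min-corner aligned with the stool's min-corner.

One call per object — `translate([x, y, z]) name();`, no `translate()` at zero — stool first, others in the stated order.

stool();
translate([336, 0, 0]) chair();
translate([0, 0, 422]) open_box();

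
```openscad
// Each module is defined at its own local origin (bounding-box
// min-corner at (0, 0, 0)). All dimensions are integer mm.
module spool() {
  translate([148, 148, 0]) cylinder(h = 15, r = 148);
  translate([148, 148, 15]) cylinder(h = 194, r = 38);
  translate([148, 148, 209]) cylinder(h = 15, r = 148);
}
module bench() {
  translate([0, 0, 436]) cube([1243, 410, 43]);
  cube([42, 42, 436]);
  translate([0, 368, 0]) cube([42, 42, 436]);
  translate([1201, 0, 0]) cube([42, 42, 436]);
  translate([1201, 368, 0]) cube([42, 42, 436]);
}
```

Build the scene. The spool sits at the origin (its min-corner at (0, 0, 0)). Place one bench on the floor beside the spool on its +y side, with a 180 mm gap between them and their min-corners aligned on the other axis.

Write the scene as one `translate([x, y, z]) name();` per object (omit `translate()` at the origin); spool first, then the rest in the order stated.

spool();
translate([0, 476, 0]) bench();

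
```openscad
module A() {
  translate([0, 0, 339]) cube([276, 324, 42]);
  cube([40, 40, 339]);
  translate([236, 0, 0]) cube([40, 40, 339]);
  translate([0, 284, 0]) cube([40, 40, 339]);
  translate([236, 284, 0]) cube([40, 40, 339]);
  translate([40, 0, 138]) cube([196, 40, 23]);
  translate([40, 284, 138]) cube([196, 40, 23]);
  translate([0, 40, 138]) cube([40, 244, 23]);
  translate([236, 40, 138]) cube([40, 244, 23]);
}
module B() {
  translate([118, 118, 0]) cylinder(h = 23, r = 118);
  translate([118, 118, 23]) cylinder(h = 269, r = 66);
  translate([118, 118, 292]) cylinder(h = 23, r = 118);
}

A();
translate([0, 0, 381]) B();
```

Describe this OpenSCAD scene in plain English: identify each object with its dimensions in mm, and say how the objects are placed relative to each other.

A is a four-legged stool. The seat is a 276×324×42 mm slab whose top surface is at z = 381 mm; four square legs, each 40×40 mm in cross-section, run from the floor (z = 0) to the underside of the seat, each flush with a corner of the seat. Four stretchers, 40 mm wide and 23 mm tall, connect adjacent legs with their undersides at z = 138 mm, each running between the inner faces of the legs it joins and aligned with the legs' outer faces on the other axis.

B is a spool: two coaxial disc flanges of radius 118 mm and thickness 23 mm, joined by a core cylinder of radius 66 mm and height 269 mm. The lower flange rests on z = 0 and the three cylinders share a vertical axis.

The spool is on top of the stool.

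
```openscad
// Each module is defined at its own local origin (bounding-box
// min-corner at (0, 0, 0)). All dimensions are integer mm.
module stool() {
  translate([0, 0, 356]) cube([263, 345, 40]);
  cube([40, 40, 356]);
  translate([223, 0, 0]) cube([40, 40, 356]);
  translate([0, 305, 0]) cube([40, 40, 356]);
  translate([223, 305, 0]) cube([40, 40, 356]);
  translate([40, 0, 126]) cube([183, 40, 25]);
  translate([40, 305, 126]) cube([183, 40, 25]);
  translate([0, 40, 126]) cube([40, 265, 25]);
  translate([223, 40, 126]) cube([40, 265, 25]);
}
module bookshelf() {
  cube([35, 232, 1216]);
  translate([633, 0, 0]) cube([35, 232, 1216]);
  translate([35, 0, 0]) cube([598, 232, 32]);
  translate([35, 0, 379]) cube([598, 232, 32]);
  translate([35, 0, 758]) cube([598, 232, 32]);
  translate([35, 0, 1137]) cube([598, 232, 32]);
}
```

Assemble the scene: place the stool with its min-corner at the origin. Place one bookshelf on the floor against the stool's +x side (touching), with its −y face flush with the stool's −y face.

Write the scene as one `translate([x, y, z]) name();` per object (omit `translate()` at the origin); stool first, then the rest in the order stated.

stool();
translate([263, 0, 0]) bookshelf();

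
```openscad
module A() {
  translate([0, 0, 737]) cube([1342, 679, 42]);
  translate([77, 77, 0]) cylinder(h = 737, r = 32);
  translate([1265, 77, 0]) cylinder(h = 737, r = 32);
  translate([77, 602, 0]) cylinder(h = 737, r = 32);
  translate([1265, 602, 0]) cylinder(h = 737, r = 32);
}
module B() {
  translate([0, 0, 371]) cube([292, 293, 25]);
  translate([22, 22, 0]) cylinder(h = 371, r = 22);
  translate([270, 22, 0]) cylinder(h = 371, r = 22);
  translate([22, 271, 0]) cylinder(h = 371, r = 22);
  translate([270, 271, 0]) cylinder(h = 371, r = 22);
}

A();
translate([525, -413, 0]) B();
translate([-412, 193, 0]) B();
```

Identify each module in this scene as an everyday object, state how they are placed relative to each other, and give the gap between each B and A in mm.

Each stool's nearest face is 120 mm from the table's bounding box.

A is a table. B is a stool. Two stools sit around the table at the −y, −x sides. The gap between each stool and the table is 120 mm.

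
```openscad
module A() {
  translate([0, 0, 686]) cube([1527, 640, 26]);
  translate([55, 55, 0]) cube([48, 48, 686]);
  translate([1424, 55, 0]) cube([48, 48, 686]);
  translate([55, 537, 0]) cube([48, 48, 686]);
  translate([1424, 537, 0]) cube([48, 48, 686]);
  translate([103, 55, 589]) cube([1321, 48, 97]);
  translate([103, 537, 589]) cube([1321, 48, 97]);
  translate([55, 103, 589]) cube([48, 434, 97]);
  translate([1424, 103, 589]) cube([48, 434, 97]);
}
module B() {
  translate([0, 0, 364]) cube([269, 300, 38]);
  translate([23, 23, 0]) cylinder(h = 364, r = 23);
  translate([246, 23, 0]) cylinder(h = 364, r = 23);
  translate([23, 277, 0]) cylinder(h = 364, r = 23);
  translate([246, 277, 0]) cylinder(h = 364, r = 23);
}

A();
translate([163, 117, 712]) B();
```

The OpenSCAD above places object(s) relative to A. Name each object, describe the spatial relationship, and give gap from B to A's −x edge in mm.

A is a table. B is a stool. The stool is on top of the table. The gap from the stool to the table's −x edge is 163 mm.

The stool's min-x is at 163; the table's min-x is 0; gap = 163 mm.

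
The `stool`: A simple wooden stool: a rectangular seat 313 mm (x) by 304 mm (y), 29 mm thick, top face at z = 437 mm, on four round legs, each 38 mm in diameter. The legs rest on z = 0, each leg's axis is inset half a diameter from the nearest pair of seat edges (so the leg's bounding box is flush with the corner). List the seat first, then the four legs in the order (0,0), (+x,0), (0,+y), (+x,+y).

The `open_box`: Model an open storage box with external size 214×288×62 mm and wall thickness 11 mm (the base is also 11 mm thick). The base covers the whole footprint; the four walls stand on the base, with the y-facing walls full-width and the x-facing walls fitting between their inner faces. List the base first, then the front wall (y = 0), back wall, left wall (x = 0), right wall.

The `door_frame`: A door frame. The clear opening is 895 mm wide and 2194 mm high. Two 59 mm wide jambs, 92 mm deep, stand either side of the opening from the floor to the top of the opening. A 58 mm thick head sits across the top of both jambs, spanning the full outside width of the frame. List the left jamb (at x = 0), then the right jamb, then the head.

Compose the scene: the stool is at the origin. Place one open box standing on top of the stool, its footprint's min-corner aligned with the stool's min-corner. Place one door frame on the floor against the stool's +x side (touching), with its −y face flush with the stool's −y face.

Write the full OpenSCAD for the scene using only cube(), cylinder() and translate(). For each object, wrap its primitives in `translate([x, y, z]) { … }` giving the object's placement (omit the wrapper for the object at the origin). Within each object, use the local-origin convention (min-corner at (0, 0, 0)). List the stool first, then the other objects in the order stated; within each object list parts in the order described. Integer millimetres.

translate([0, 0, 408]) cube([313, 304, 29]);
translate([19, 19, 0]) cylinder(h = 408, r = 19);
translate([294, 19, 0]) cylinder(h = 408, r = 19);
translate([19, 285, 0]) cylinder(h = 408, r = 19);
translate([294, 285, 0]) cylinder(h = 408, r = 19);
translate([0, 0, 437]) {
  cube([214, 288, 11]);
  translate([0, 0, 11]) cube([214, 11, 51]);
  translate([0, 277, 11]) cube([214, 11, 51]);
  translate([0, 11, 11]) cube([11, 266, 51]);
  translate([203, 11, 11]) cube([11, 266, 51]);
}
translate([313, 0, 0]) {
  cube([59, 92, 2194]);
  translate([954, 0, 0]) cube([59, 92, 2194]);
  translate([0, 0, 2194]) cube([1013, 92, 58]);
}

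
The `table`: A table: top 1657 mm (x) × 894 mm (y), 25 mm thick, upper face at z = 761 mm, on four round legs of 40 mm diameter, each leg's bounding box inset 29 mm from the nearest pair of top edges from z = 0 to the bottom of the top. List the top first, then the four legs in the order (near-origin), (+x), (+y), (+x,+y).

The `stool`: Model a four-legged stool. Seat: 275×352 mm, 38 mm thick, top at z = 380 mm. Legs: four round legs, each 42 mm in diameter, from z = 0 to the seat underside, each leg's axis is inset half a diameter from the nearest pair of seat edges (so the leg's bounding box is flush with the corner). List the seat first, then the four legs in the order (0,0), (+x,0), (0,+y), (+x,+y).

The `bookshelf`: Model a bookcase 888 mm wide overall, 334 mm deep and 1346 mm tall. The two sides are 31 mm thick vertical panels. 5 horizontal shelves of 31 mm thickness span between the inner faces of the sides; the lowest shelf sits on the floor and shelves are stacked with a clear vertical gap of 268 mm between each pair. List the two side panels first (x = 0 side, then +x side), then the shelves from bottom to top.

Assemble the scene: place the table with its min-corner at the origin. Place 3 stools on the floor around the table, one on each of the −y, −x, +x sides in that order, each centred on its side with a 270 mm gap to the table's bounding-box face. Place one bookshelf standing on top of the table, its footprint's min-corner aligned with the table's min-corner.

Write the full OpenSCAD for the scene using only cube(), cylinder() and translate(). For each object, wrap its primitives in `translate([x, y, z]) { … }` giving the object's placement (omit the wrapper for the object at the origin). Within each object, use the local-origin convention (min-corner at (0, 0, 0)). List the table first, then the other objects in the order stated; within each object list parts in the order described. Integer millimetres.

translate([0, 0, 736]) cube([1657, 894, 25]);
translate([49, 49, 0]) cylinder(h = 736, r = 20);
translate([1608, 49, 0]) cylinder(h = 736, r = 20);
translate([49, 845, 0]) cylinder(h = 736, r = 20);
translate([1608, 845, 0]) cylinder(h = 736, r = 20);
translate([691, -622, 0]) {
  translate([0, 0, 342]) cube([275, 352, 38]);
  translate([21, 21, 0]) cylinder(h = 342, r = 21);
  translate([254, 21, 0]) cylinder(h = 342, r = 21);
  translate([21, 331, 0]) cylinder(h = 342, r = 21);
  translate([254, 331, 0]) cylinder(h = 342, r = 21);
}
translate([-545, 271, 0]) {
  translate([0, 0, 342]) cube([275, 352, 38]);
  translate([21, 21, 0]) cylinder(h = 342, r = 21);
  translate([254, 21, 0]) cylinder(h = 342, r = 21);
  translate([21, 331, 0]) cylinder(h = 342, r = 21);
  translate([254, 331, 0]) cylinder(h = 342, r = 21);
}
translate([1927, 271, 0]) {
  translate([0, 0, 342]) cube([275, 352, 38]);
  translate([21, 21, 0]) cylinder(h = 342, r = 21);
  translate([254, 21, 0]) cylinder(h = 342, r = 21);
  translate([21, 331, 0]) cylinder(h = 342, r = 21);
  translate([254, 331, 0]) cylinder(h = 342, r = 21);
}
translate([0, 0, 761]) {
  cube([31, 334, 1346]);
  translate([857, 0, 0]) cube([31, 334, 1346]);
  translate([31, 0, 0]) cube([826, 334, 31]);
  translate([31, 0, 299]) cube([826, 334, 31]);
  translate([31, 0, 598]) cube([826, 334, 31]);
  translate([31, 0, 897]) cube([826, 334, 31]);
  translate([31, 0, 1196]) cube([826, 334, 31]);
}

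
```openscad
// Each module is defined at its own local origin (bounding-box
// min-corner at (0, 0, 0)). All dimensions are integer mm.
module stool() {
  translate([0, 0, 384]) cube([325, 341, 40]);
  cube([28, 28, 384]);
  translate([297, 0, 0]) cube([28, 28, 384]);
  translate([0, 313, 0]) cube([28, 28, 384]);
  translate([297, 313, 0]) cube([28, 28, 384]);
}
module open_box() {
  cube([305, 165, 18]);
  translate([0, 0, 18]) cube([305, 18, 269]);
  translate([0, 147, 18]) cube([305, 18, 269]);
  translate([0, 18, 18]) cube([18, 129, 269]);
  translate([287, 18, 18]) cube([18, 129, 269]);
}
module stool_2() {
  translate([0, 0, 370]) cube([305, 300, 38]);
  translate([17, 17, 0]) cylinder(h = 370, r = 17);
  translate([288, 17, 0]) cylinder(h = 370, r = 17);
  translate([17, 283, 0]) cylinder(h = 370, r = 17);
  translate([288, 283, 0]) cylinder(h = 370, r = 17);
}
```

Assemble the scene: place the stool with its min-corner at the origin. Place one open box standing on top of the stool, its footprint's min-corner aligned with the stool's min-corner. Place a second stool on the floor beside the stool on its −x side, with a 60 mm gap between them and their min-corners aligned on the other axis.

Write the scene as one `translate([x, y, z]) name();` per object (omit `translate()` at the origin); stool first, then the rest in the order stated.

stool();
translate([0, 0, 424]) open_box();
translate([-365, 0, 0]) stool_2();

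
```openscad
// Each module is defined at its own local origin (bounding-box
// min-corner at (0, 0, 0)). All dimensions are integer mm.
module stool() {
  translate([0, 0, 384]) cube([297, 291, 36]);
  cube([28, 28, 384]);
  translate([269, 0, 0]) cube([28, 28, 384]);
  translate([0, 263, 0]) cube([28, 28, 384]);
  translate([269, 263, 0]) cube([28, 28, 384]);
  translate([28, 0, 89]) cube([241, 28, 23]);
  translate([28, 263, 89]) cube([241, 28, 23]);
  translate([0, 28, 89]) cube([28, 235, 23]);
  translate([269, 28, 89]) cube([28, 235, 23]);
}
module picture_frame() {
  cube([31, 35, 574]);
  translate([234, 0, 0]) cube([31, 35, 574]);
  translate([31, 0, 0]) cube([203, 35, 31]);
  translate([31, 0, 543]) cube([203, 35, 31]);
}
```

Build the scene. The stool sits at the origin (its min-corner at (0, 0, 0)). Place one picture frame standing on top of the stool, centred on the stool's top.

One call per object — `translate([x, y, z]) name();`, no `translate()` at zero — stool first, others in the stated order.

stool();
translate([16, 128, 420]) picture_frame();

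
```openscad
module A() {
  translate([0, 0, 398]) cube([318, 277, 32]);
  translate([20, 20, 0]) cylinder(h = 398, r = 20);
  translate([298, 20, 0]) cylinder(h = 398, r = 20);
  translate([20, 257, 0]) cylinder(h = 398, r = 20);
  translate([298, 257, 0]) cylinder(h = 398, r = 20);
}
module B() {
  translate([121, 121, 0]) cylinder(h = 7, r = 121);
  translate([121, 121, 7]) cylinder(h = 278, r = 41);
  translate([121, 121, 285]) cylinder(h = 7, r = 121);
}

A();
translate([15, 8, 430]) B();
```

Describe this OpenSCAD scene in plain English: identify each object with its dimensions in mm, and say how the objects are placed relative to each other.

A is a four-legged stool. The seat is 318×277 mm, 32 mm thick, top at z = 430 mm. It stands on four round legs, each 40 mm in diameter, from z = 0 to the seat underside, each leg's axis is inset half a diameter from the nearest pair of seat edges (so the leg's bounding box is flush with the corner).

B is a spool: two coaxial disc flanges of radius 121 mm and thickness 7 mm, joined by a core cylinder of radius 41 mm and height 278 mm. The lower flange rests on z = 0 and the three cylinders share a vertical axis.

The spool is on top of the stool.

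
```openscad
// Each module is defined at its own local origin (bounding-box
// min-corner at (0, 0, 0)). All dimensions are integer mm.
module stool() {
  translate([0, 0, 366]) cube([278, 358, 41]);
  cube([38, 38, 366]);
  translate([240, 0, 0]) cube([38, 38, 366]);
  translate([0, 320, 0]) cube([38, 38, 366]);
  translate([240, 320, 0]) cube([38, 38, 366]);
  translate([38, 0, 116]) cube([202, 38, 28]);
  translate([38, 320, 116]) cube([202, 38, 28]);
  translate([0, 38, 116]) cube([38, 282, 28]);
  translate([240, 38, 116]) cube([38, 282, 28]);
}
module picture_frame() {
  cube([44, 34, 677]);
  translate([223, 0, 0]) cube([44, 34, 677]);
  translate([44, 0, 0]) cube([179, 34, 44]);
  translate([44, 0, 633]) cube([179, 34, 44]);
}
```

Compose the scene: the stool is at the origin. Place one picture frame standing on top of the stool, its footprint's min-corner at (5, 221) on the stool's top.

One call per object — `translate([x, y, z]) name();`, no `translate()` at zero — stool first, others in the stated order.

stool();
translate([5, 221, 407]) picture_frame();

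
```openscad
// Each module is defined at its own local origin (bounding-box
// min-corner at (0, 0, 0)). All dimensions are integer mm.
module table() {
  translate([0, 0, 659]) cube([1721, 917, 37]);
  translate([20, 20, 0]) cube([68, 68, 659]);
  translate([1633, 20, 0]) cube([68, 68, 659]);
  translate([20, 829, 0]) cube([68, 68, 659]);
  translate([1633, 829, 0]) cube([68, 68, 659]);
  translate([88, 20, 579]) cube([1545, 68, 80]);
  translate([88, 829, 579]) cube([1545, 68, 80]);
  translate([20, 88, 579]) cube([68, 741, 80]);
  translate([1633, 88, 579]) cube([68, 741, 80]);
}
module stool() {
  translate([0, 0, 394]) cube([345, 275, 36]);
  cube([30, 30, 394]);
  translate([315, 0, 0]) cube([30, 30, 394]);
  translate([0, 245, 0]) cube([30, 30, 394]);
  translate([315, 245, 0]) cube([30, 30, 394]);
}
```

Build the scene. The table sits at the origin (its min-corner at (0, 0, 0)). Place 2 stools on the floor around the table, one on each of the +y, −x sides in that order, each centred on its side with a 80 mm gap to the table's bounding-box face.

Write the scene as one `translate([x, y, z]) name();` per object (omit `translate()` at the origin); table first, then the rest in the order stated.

table();
translate([688, 997, 0]) stool();
translate([-425, 321, 0]) stool();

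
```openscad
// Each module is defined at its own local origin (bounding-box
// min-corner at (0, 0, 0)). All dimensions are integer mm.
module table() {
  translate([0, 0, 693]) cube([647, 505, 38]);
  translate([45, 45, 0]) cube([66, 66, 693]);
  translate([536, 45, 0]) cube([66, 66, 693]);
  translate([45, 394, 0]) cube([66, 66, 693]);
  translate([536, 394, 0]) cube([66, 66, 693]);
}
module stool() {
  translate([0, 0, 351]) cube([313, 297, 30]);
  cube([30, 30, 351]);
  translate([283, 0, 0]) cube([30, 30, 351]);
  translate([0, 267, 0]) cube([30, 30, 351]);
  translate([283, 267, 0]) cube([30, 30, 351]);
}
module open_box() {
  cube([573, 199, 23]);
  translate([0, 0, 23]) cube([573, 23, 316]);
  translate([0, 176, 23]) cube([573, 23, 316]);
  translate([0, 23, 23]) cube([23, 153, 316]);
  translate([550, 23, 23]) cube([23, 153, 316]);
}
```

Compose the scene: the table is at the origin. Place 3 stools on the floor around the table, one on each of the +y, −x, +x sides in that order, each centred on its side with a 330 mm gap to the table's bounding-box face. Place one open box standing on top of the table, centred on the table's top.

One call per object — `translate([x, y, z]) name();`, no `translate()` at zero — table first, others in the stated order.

table();
translate([167, 835, 0]) stool();
translate([-643, 104, 0]) stool();
translate([977, 104, 0]) stool();
translate([37, 153, 731]) open_box();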